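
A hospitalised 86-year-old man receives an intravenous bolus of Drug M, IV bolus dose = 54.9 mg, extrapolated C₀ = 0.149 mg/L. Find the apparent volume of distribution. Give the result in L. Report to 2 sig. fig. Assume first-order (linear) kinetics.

Vd = Dose / C₀ = 54.90 / 0.149 = 368.5 L

370 L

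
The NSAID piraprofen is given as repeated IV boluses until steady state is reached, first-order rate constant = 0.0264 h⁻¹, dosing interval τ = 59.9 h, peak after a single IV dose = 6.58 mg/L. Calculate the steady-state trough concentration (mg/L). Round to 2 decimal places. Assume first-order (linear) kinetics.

1.70 mg/L

e^(−kτ) = e^(−0.02640 × 59.9) = 0.2057
Accumulation ratio R = 1 / (1 − e^(−kτ)) = 1 / (1 − 0.2057) = 1.259
Steady-state trough = C₀ × R × e^(−kτ) = 6.58 × 1.259 × 0.2057 = 1.704 mg/L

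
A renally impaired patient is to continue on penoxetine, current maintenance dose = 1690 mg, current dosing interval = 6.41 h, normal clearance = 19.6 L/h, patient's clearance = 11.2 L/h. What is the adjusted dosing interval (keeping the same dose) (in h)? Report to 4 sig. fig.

To keep the same average steady-state level, dosing rate must scale with clearance.
CL ratio = 11.2 / 19.6 = 0.5714
New interval (same dose) = 6.41 / 0.5714 = 11.22 h

11.22 h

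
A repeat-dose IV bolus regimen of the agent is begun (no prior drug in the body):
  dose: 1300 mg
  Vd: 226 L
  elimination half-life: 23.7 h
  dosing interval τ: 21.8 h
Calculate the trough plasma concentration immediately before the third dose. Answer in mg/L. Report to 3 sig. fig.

C₀ per dose = Dose / Vd = 1300 / 226 = 5.752 mg/L
k = ln2 / t½ = 0.693147 / 23.7 = 0.02925 h⁻¹
Fraction remaining after one interval: r = e^(−kτ) = e^(−0.02925 × 21.8) = 0.5285
Before dose 3, 2 doses have been given (aged 1τ, 2τ).
C_trough = C₀ × (r + r²) = 5.752 × (0.5285 + 0.2793) = 4.646 mg/L

4.65 mg/L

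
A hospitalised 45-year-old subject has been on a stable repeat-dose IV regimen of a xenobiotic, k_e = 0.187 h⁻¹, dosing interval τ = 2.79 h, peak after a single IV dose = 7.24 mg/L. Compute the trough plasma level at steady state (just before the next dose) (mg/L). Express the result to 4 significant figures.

e^(−kτ) = e^(−0.1870 × 2.79) = 0.5935
Accumulation ratio R = 1 / (1 − e^(−kτ)) = 1 / (1 − 0.5935) = 2.460
Steady-state trough = C₀ × R × e^(−kτ) = 7.24 × 2.460 × 0.5935 = 10.57 mg/L

10.57 mg/L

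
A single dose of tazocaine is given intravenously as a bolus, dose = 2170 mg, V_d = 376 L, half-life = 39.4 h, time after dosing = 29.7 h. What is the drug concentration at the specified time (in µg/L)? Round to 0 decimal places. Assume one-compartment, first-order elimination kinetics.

3423 µg/L

C₀ = Dose / Vd = 2170 / 376 = 5.771 mg/L
k = ln2 / t½ = 0.693147 / 39.4 = 0.01759 h⁻¹
C = C₀ · e^(−k·t) = 5.771 × e^(−0.01759 × 29.7)
  = 5.771 × 0.5931 = 3.423 mg/L
Convert: 3.423 mg/L × 1000 = 3423 µg/L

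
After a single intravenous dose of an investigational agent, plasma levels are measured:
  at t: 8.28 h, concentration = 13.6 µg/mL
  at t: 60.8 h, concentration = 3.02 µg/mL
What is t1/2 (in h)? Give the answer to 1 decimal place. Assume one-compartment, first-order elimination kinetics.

24.2 h

k = ln(C₁/C₂) / (t₂ − t₁) = ln(13.6/3.02) / (60.8 − 8.28)
  = 1.505 / 52.52 = 0.02866 h⁻¹
t½ = ln2 / k = 0.693147 / 0.02866 = 24.19 h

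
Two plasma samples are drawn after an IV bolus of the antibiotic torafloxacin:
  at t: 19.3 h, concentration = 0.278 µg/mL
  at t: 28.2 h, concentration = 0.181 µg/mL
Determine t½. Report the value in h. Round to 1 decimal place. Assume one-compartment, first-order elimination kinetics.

14.4 h

k = ln(C₁/C₂) / (t₂ − t₁) = ln(0.278/0.181) / (28.2 − 19.3)
  = 0.4291 / 8.900 = 0.04821 h⁻¹
t½ = ln2 / k = 0.693147 / 0.04821 = 14.38 h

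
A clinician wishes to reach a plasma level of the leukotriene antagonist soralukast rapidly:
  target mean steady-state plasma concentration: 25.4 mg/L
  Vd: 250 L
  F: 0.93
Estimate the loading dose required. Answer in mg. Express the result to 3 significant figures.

6830 mg

LD = Css × Vd / F = 25.4 × 250 / 0.93 = 6828 mg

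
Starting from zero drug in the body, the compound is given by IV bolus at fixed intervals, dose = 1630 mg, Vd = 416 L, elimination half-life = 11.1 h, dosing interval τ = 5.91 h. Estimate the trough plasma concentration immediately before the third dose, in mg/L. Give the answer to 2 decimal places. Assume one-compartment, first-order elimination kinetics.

C₀ per dose = Dose / Vd = 1630 / 416 = 3.918 mg/L
k = ln2 / t½ = 0.693147 / 11.1 = 0.06245 h⁻¹
Fraction remaining after one interval: r = e^(−kτ) = e^(−0.06245 × 5.91) = 0.6914
Before dose 3, 2 doses have been given (aged 1τ, 2τ).
C_trough = C₀ × (r + r²) = 3.918 × (0.6914 + 0.4780) = 4.582 mg/L

4.58 mg/L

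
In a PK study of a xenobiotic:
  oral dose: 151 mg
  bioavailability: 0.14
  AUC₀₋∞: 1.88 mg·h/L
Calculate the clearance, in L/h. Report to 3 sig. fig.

CL = F·Dose / AUC = 0.14 × 151 / 1.88 = 11.24 L/h

11.2 L/h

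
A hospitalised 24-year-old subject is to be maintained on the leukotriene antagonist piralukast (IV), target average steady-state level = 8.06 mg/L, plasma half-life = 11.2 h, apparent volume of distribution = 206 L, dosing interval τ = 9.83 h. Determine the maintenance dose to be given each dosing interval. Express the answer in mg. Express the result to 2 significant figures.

1000 mg

k = ln2 / t½ = 0.693147 / 11.2 = 0.06189 h⁻¹
CL = k × Vd = 0.06189 × 206 = 12.75 L/h
At steady state, Dose/τ = Css × CL.
Dose = Css × CL × τ = 8.06 × 12.75 × 9.83 = 1010 mg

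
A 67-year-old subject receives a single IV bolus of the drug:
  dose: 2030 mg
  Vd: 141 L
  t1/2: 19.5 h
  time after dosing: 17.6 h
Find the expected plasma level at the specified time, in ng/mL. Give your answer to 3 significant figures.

7700 ng/mL

C₀ = Dose / Vd = 2030 / 141 = 14.40 mg/L
k = ln2 / t½ = 0.693147 / 19.5 = 0.03555 h⁻¹
C = C₀ · e^(−k·t) = 14.40 × e^(−0.03555 × 17.6)
  = 14.40 × 0.5349 = 7.703 mg/L
Convert: 7.703 mg/L × 1000 = 7703 ng/mL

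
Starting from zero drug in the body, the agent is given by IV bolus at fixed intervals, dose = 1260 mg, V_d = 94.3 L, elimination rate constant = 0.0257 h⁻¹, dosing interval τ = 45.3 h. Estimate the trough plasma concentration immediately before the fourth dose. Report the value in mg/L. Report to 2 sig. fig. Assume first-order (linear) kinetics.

5.9 mg/L

C₀ per dose = Dose / Vd = 1260 / 94.3 = 13.36 mg/L
Fraction remaining after one interval: r = e^(−kτ) = e^(−0.02570 × 45.3) = 0.3122
Before dose 4, 3 doses have been given (aged 1τ, 2τ, 3τ).
C_trough = C₀ × (r + r² + … + r^3) = C₀ × r(1−r^3)/(1−r)
        = 13.36 × 0.3122 × (1 − 0.03043) / (1 − 0.3122) = 5.880 mg/L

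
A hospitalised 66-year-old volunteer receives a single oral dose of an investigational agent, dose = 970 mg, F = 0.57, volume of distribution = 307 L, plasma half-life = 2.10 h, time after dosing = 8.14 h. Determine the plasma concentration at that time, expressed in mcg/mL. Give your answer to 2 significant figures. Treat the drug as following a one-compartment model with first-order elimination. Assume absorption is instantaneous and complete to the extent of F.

Amount reaching circulation = F × Dose = 0.57 × 970.0 = 552.9 mg
C₀ = F·Dose / Vd = 552.9 / 307 = 1.801 mg/L
k = ln2 / t½ = 0.693147 / 2.10 = 0.3301 h⁻¹
C = C₀ · e^(−k·t) = 1.801 × e^(−0.3301 × 8.14)
  = 1.801 × 0.06808 = 0.1226 mg/L
(0.1226 mg/L = 0.1226 mcg/mL)

0.12 mcg/mL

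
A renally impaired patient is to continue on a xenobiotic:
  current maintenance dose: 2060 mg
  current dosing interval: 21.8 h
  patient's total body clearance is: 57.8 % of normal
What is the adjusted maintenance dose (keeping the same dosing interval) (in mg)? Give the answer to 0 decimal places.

1191 mg

To keep the same average steady-state level, dosing rate must scale with clearance.
CL ratio = 57.8 / 100 = 0.5780
New dose (same interval) = 2060 × 0.5780 = 1191 mg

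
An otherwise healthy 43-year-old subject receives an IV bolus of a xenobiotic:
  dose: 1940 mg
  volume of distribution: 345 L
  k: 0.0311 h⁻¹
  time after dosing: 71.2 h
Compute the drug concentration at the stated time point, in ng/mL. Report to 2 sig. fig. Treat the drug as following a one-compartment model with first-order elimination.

C₀ = Dose / Vd = 1940 / 345 = 5.623 mg/L
C = C₀ · e^(−k·t) = 5.623 × e^(−0.03110 × 71.2)
  = 5.623 × 0.1092 = 0.6140 mg/L
Convert: 0.6140 mg/L × 1000 = 614.0 ng/mL

610 ng/mL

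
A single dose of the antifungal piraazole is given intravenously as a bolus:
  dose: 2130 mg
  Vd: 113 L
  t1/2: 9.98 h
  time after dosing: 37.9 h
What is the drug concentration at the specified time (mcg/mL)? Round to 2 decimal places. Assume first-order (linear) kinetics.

1.36 mcg/mL

C₀ = Dose / Vd = 2130 / 113 = 18.85 mg/L
k = ln2 / t½ = 0.693147 / 9.98 = 0.06945 h⁻¹
C = C₀ · e^(−k·t) = 18.85 × e^(−0.06945 × 37.9)
  = 18.85 × 0.07192 = 1.356 mg/L
(1.356 mg/L = 1.356 mcg/mL)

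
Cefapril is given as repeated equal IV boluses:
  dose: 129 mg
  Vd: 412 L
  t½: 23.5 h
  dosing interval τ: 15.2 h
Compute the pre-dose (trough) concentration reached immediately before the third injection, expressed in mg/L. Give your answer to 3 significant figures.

C₀ per dose = Dose / Vd = 129 / 412 = 0.3131 mg/L
k = ln2 / t½ = 0.693147 / 23.5 = 0.02950 h⁻¹
Fraction remaining after one interval: r = e^(−kτ) = e^(−0.02950 × 15.2) = 0.6386
Before dose 3, 2 doses have been given (aged 1τ, 2τ).
C_trough = C₀ × (r + r²) = 0.3131 × (0.6386 + 0.4078) = 0.3276 mg/L

0.328 mg/L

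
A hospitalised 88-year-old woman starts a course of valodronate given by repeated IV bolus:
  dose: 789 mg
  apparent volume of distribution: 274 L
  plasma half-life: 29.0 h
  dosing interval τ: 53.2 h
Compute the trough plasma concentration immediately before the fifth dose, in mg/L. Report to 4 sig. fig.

C₀ per dose = Dose / Vd = 789 / 274 = 2.880 mg/L
k = ln2 / t½ = 0.693147 / 29.0 = 0.02390 h⁻¹
Fraction remaining after one interval: r = e^(−kτ) = e^(−0.02390 × 53.2) = 0.2804
Before dose 5, 4 doses have been given (aged 1τ, 2τ, 3τ, 4τ).
C_trough = C₀ × (r + r² + … + r^4) = C₀ × r(1−r^4)/(1−r)
        = 2.880 × 0.2804 × (1 − 0.006182) / (1 − 0.2804) = 1.115 mg/L

1.115 mg/L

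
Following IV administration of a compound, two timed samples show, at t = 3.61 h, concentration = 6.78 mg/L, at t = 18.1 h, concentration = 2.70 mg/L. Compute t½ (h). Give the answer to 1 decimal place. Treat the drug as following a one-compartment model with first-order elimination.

k = ln(C₁/C₂) / (t₂ − t₁) = ln(6.78/2.70) / (18.1 − 3.61)
  = 0.9207 / 14.49 = 0.06354 h⁻¹
t½ = ln2 / k = 0.693147 / 0.06354 = 10.91 h

10.9 h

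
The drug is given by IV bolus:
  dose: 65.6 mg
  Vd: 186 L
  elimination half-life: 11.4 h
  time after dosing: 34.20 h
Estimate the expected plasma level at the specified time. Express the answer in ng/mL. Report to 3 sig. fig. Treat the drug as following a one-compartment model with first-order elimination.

C₀ = Dose / Vd = 65.60 / 186 = 0.3527 mg/L
k = ln2 / t½ = 0.693147 / 11.4 = 0.06080 h⁻¹
t / t½ = 34.20 / 11.4 = 3 half-lives
C = C₀ × (1/2)^3 = 0.3527 × 0.1250 = 0.04409 mg/L
Convert: 0.04409 mg/L × 1000 = 44.09 ng/mL

44.1 ng/mL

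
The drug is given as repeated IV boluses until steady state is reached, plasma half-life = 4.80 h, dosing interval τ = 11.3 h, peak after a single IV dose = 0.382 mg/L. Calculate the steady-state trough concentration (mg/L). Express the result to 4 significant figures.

0.09288 mg/L

k = ln2 / t½ = 0.693147 / 4.80 = 0.1444 h⁻¹
e^(−kτ) = e^(−0.1444 × 11.3) = 0.1956
Accumulation ratio R = 1 / (1 − e^(−kτ)) = 1 / (1 − 0.1956) = 1.243
Steady-state trough = C₀ × R × e^(−kτ) = 0.382 × 1.243 × 0.1956 = 0.09288 mg/L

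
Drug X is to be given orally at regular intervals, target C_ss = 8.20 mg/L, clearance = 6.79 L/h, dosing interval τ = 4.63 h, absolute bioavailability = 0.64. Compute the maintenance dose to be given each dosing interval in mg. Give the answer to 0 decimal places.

At steady state, F × (Dose/τ) = Css × CL.
Dose = Css × CL × τ / F = 8.20 × 6.790 × 4.63 / 0.64 = 402.8 mg

403 mg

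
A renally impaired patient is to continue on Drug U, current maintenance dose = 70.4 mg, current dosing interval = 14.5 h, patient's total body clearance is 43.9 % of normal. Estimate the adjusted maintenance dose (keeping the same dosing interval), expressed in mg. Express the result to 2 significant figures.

To keep the same average steady-state level, dosing rate must scale with clearance.
CL ratio = 43.9 / 100 = 0.4390
New dose (same interval) = 70.4 × 0.4390 = 30.91 mg

31 mg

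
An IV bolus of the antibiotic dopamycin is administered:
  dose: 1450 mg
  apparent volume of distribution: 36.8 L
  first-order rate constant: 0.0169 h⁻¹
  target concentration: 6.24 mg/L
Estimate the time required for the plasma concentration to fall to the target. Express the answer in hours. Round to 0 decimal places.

109 h

C₀ = Dose / Vd = 1450 / 36.8 = 39.40 mg/L
t = ln(C₀ / C) / k = ln(39.40 / 6.24) / 0.01690
  = ln(6.314) / 0.01690 = 1.843 / 0.01690 = 109.1 h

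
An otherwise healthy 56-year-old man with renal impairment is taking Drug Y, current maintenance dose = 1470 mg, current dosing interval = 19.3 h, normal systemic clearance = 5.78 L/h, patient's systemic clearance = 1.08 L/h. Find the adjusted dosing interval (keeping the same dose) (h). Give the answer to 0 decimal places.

To keep the same average steady-state level, dosing rate must scale with clearance.
CL ratio = 1.08 / 5.78 = 0.1869
New interval (same dose) = 19.3 / 0.1869 = 103.3 h

103 h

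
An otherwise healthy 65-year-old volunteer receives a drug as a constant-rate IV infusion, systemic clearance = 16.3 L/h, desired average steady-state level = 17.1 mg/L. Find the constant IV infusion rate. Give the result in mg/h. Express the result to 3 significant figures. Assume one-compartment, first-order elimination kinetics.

At steady state, infusion rate R₀ = Css × CL = 17.1 × 16.30 = 278.7 mg/h

279 mg/h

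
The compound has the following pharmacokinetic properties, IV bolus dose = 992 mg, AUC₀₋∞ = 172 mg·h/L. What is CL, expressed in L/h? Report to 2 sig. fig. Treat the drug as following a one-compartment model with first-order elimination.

5.8 L/h

CL = Dose / AUC = 992 / 172 = 5.767 L/h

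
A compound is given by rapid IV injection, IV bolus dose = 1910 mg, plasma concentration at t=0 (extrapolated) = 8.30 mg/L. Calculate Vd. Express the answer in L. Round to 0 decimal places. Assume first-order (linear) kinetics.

230 L

Vd = Dose / C₀ = 1910 / 8.30 = 230.1 L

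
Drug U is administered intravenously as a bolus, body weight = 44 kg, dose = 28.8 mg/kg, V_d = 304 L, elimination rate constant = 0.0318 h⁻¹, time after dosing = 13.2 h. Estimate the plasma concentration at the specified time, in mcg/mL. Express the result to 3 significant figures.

2.74 mcg/mL

Total dose = 28.8 × 44 = 1267 mg
C₀ = Dose / Vd = 1267 / 304 = 4.168 mg/L
C = C₀ · e^(−k·t) = 4.168 × e^(−0.03180 × 13.2)
  = 4.168 × 0.6572 = 2.739 mg/L
(2.739 mg/L = 2.739 mcg/mL)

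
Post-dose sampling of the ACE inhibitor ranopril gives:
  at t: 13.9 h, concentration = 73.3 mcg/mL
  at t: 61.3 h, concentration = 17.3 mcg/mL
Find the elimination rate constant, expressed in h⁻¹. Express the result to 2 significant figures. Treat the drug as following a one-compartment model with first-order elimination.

k = ln(C₁/C₂) / (t₂ − t₁) = ln(73.3/17.3) / (61.3 − 13.9)
  = 1.444 / 47.40 = 0.03046 h⁻¹

0.030 h⁻¹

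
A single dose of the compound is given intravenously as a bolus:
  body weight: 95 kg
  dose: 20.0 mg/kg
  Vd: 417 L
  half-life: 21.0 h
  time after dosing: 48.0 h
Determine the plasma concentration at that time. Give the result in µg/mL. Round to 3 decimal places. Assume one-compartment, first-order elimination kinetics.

Total dose = 20.0 × 95 = 1900 mg
C₀ = Dose / Vd = 1900 / 417 = 4.556 mg/L
k = ln2 / t½ = 0.693147 / 21.0 = 0.03301 h⁻¹
C = C₀ · e^(−k·t) = 4.556 × e^(−0.03301 × 48.0)
  = 4.556 × 0.2051 = 0.9344 mg/L
(0.9344 mg/L = 0.9344 µg/mL)

0.934 µg/mL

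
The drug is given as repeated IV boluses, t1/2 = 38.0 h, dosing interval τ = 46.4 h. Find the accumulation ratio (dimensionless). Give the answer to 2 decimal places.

k = ln2 / t½ = 0.693147 / 38.0 = 0.01824 h⁻¹
e^(−kτ) = e^(−0.01824 × 46.4) = 0.4290
Accumulation ratio R = 1 / (1 − e^(−kτ)) = 1 / (1 − 0.4290) = 1.751

1.75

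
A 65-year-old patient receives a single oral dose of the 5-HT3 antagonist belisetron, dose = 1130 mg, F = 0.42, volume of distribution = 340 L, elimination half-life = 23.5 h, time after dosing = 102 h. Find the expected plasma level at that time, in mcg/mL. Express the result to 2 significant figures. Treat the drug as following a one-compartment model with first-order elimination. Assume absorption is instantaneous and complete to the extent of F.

0.069 mcg/mL

Amount reaching circulation = F × Dose = 0.42 × 1130 = 474.6 mg
C₀ = F·Dose / Vd = 474.6 / 340 = 1.396 mg/L
k = ln2 / t½ = 0.693147 / 23.5 = 0.02950 h⁻¹
C = C₀ · e^(−k·t) = 1.396 × e^(−0.02950 × 102)
  = 1.396 × 0.04934 = 0.06888 mg/L
(0.06888 mg/L = 0.06888 mcg/mL)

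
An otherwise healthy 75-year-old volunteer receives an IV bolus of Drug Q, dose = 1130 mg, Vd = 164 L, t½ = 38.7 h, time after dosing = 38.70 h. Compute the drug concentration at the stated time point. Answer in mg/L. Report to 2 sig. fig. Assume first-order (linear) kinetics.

3.4 mg/L

C₀ = Dose / Vd = 1130 / 164 = 6.890 mg/L
k = ln2 / t½ = 0.693147 / 38.7 = 0.01791 h⁻¹
t / t½ = 38.70 / 38.7 = 1 half-lives
C = C₀ × (1/2)^1 = 6.890 × 0.5000 = 3.445 mg/L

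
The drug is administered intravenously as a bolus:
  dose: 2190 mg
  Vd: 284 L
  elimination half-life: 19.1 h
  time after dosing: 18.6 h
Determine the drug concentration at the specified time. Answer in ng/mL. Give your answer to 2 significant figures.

C₀ = Dose / Vd = 2190 / 284 = 7.711 mg/L
k = ln2 / t½ = 0.693147 / 19.1 = 0.03629 h⁻¹
C = C₀ · e^(−k·t) = 7.711 × e^(−0.03629 × 18.6)
  = 7.711 × 0.5092 = 3.926 mg/L
Convert: 3.926 mg/L × 1000 = 3926 ng/mL

3900 ng/mL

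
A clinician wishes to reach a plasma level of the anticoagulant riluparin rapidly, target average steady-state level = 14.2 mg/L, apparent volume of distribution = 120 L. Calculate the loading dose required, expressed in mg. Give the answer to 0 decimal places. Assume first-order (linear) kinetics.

1704 mg

LD = Css × Vd = 14.2 × 120 = 1704 mg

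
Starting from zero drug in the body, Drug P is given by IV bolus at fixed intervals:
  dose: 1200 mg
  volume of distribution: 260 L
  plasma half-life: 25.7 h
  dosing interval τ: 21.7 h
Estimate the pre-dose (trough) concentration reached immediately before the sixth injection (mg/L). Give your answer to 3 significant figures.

5.49 mg/L

C₀ per dose = Dose / Vd = 1200 / 260 = 4.615 mg/L
k = ln2 / t½ = 0.693147 / 25.7 = 0.02697 h⁻¹
Fraction remaining after one interval: r = e^(−kτ) = e^(−0.02697 × 21.7) = 0.5570
Before dose 6, 5 doses have been given (aged 1τ, 2τ, 3τ, 4τ, 5τ).
C_trough = C₀ × (r + r² + … + r^5) = C₀ × r(1−r^5)/(1−r)
        = 4.615 × 0.5570 × (1 − 0.05361) / (1 − 0.5570) = 5.492 mg/L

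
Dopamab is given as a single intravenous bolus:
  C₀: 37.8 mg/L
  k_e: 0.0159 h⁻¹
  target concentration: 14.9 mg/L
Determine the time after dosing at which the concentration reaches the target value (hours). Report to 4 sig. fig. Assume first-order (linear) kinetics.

58.55 h

t = ln(C₀ / C) / k = ln(37.80 / 14.9) / 0.01590
  = ln(2.537) / 0.01590 = 0.9310 / 0.01590 = 58.55 h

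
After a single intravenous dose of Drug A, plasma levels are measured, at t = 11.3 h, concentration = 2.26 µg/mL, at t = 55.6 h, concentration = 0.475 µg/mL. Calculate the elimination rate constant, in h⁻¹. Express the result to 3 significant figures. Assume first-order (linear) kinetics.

0.0352 h⁻¹

k = ln(C₁/C₂) / (t₂ − t₁) = ln(2.26/0.475) / (55.6 − 11.3)
  = 1.560 / 44.30 = 0.03521 h⁻¹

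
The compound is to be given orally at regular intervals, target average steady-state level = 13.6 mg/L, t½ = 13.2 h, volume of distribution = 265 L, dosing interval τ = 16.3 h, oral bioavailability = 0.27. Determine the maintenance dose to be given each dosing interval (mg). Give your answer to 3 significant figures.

11400 mg

k = ln2 / t½ = 0.693147 / 13.2 = 0.05251 h⁻¹
CL = k × Vd = 0.05251 × 265 = 13.92 L/h
At steady state, F × (Dose/τ) = Css × CL.
Dose = Css × CL × τ / F = 13.6 × 13.92 × 16.3 / 0.27 = 11430 mg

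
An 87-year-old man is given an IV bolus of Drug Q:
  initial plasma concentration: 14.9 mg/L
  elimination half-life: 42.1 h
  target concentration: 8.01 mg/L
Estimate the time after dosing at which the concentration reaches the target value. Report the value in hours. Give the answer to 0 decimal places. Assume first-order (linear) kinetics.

38 h

k = ln2 / t½ = 0.693147 / 42.1 = 0.01646 h⁻¹
t = ln(C₀ / C) / k = ln(14.90 / 8.01) / 0.01646
  = ln(1.860) / 0.01646 = 0.6206 / 0.01646 = 37.70 h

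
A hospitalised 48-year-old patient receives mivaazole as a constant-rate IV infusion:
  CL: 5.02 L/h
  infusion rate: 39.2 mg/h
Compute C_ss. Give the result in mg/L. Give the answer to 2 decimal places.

At steady state Css = R₀ / CL = 39.2 / 5.020 = 7.809 mg/L

7.81 mg/L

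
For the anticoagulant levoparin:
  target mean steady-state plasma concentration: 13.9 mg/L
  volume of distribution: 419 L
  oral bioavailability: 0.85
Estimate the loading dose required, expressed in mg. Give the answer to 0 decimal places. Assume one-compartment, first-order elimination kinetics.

LD = Css × Vd / F = 13.9 × 419 / 0.85 = 6852 mg

6852 mg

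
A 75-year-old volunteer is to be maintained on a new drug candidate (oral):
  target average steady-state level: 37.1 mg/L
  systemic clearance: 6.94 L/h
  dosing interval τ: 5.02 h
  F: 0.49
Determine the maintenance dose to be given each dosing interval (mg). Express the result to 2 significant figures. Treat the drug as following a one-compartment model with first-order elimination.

At steady state, F × (Dose/τ) = Css × CL.
Dose = Css × CL × τ / F = 37.1 × 6.940 × 5.02 / 0.49 = 2638 mg

2600 mg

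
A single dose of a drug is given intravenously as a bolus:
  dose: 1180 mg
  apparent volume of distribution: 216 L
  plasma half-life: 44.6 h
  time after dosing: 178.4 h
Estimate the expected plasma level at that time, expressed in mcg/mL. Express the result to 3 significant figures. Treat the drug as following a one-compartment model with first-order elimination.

0.341 mcg/mL

C₀ = Dose / Vd = 1180 / 216 = 5.463 mg/L
k = ln2 / t½ = 0.693147 / 44.6 = 0.01554 h⁻¹
t / t½ = 178.4 / 44.6 = 4 half-lives
C = C₀ × (1/2)^4 = 5.463 × 0.06250 = 0.3414 mg/L
(0.3414 mg/L = 0.3414 mcg/mL)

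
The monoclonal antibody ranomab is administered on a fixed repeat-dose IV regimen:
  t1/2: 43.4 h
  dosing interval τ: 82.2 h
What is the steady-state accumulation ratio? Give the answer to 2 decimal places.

k = ln2 / t½ = 0.693147 / 43.4 = 0.01597 h⁻¹
e^(−kτ) = e^(−0.01597 × 82.2) = 0.2691
Accumulation ratio R = 1 / (1 − e^(−kτ)) = 1 / (1 − 0.2691) = 1.368

1.37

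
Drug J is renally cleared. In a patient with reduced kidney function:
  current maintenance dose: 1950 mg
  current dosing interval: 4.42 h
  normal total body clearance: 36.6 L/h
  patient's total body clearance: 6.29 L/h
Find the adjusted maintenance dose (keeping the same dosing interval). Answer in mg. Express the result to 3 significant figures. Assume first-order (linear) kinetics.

335 mg

To keep the same average steady-state level, dosing rate must scale with clearance.
CL ratio = 6.29 / 36.6 = 0.1719
New dose (same interval) = 1950 × 0.1719 = 335.2 mg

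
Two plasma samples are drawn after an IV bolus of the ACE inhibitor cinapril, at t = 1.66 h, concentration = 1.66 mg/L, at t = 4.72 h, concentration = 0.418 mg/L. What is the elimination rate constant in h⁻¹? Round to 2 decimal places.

0.45 h⁻¹

k = ln(C₁/C₂) / (t₂ − t₁) = ln(1.66/0.418) / (4.72 − 1.66)
  = 1.379 / 3.060 = 0.4507 h⁻¹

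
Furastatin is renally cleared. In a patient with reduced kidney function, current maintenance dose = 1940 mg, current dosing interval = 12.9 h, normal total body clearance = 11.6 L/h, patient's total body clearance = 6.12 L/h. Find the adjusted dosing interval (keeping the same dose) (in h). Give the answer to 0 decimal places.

24 h

To keep the same average steady-state level, dosing rate must scale with clearance.
CL ratio = 6.12 / 11.6 = 0.5276
New interval (same dose) = 12.9 / 0.5276 = 24.45 h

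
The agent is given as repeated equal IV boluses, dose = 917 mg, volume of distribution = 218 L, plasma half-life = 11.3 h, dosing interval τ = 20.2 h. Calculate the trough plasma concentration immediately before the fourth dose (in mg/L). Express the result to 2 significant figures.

C₀ per dose = Dose / Vd = 917 / 218 = 4.206 mg/L
k = ln2 / t½ = 0.693147 / 11.3 = 0.06134 h⁻¹
Fraction remaining after one interval: r = e^(−kτ) = e^(−0.06134 × 20.2) = 0.2897
Before dose 4, 3 doses have been given (aged 1τ, 2τ, 3τ).
C_trough = C₀ × (r + r² + … + r^3) = C₀ × r(1−r^3)/(1−r)
        = 4.206 × 0.2897 × (1 − 0.02431) / (1 − 0.2897) = 1.674 mg/L

1.7 mg/L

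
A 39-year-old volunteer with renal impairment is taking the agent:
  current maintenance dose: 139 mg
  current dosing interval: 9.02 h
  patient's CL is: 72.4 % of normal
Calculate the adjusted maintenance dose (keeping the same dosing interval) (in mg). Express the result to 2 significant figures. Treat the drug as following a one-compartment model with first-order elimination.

To keep the same average steady-state level, dosing rate must scale with clearance.
CL ratio = 72.4 / 100 = 0.7240
New dose (same interval) = 139 × 0.7240 = 100.6 mg

100 mg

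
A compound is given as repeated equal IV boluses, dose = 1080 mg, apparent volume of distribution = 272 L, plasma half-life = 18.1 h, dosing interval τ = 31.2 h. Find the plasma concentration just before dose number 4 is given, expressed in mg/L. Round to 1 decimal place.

1.7 mg/L

C₀ per dose = Dose / Vd = 1080 / 272 = 3.971 mg/L
k = ln2 / t½ = 0.693147 / 18.1 = 0.03830 h⁻¹
Fraction remaining after one interval: r = e^(−kτ) = e^(−0.03830 × 31.2) = 0.3027
Before dose 4, 3 doses have been given (aged 1τ, 2τ, 3τ).
C_trough = C₀ × (r + r² + … + r^3) = C₀ × r(1−r^3)/(1−r)
        = 3.971 × 0.3027 × (1 − 0.02774) / (1 − 0.3027) = 1.676 mg/L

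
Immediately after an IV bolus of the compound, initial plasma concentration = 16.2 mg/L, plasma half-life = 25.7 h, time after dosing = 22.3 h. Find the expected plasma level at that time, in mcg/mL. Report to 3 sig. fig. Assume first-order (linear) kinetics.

8.88 mcg/mL

k = ln2 / t½ = 0.693147 / 25.7 = 0.02697 h⁻¹
C = C₀ · e^(−k·t) = 16.20 × e^(−0.02697 × 22.3)
  = 16.20 × 0.5480 = 8.878 mg/L
(8.878 mg/L = 8.878 mcg/mL)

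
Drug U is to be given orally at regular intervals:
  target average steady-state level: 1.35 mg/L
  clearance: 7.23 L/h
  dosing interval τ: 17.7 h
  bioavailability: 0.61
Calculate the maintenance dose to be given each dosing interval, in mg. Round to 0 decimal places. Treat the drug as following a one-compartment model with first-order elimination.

283 mg

At steady state, F × (Dose/τ) = Css × CL.
Dose = Css × CL × τ / F = 1.35 × 7.230 × 17.7 / 0.61 = 283.2 mg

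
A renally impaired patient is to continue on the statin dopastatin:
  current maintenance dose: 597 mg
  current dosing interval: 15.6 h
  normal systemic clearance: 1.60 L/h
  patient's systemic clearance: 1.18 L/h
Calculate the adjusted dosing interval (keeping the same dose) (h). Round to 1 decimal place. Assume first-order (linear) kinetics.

21.2 h

To keep the same average steady-state level, dosing rate must scale with clearance.
CL ratio = 1.18 / 1.60 = 0.7375
New interval (same dose) = 15.6 / 0.7375 = 21.15 h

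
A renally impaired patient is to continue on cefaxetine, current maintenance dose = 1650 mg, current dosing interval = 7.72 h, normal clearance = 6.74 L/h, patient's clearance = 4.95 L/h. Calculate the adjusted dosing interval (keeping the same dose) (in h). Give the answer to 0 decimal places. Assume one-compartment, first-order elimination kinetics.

11 h

To keep the same average steady-state level, dosing rate must scale with clearance.
CL ratio = 4.95 / 6.74 = 0.7344
New interval (same dose) = 7.72 / 0.7344 = 10.51 h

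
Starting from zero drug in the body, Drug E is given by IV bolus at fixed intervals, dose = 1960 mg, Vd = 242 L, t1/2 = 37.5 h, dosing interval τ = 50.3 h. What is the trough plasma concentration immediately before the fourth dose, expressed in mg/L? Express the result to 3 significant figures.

C₀ per dose = Dose / Vd = 1960 / 242 = 8.099 mg/L
k = ln2 / t½ = 0.693147 / 37.5 = 0.01848 h⁻¹
Fraction remaining after one interval: r = e^(−kτ) = e^(−0.01848 × 50.3) = 0.3947
Before dose 4, 3 doses have been given (aged 1τ, 2τ, 3τ).
C_trough = C₀ × (r + r² + … + r^3) = C₀ × r(1−r^3)/(1−r)
        = 8.099 × 0.3947 × (1 − 0.06149) / (1 − 0.3947) = 4.956 mg/L

4.96 mg/L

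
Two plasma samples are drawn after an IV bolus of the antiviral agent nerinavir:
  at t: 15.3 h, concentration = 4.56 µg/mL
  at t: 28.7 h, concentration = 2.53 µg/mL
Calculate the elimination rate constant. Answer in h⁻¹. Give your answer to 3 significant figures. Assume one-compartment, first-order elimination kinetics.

k = ln(C₁/C₂) / (t₂ − t₁) = ln(4.56/2.53) / (28.7 − 15.3)
  = 0.5891 / 13.40 = 0.04396 h⁻¹

0.0440 h⁻¹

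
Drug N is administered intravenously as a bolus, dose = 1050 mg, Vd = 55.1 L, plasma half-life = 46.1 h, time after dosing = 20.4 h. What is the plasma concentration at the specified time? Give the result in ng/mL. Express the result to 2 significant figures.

14000 ng/mL

C₀ = Dose / Vd = 1050 / 55.1 = 19.06 mg/L
k = ln2 / t½ = 0.693147 / 46.1 = 0.01504 h⁻¹
C = C₀ · e^(−k·t) = 19.06 × e^(−0.01504 × 20.4)
  = 19.06 × 0.7358 = 14.02 mg/L
Convert: 14.02 mg/L × 1000 = 14020 ng/mL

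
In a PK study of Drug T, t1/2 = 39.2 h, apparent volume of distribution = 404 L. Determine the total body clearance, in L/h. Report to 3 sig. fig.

k = ln2 / t½ = 0.693147 / 39.2 = 0.01768 h⁻¹
CL = k × Vd = 0.01768 × 404 = 7.143 L/h

7.14 L/h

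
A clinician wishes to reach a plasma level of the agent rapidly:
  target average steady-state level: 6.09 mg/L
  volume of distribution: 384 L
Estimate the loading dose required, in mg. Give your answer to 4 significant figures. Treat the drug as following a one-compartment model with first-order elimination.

2339 mg

LD = Css × Vd = 6.09 × 384 = 2339 mg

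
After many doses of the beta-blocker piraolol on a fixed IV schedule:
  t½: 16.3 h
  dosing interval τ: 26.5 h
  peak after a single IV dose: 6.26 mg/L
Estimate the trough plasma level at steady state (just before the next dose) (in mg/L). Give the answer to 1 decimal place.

k = ln2 / t½ = 0.693147 / 16.3 = 0.04252 h⁻¹
e^(−kτ) = e^(−0.04252 × 26.5) = 0.3241
Accumulation ratio R = 1 / (1 − e^(−kτ)) = 1 / (1 − 0.3241) = 1.480
Steady-state trough = C₀ × R × e^(−kτ) = 6.26 × 1.480 × 0.3241 = 3.003 mg/L

3.0 mg/L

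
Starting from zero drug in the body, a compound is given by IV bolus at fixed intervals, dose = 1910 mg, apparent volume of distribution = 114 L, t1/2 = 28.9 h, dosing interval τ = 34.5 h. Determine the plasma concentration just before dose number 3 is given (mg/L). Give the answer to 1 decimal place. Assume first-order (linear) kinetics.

10.5 mg/L

C₀ per dose = Dose / Vd = 1910 / 114 = 16.75 mg/L
k = ln2 / t½ = 0.693147 / 28.9 = 0.02398 h⁻¹
Fraction remaining after one interval: r = e^(−kτ) = e^(−0.02398 × 34.5) = 0.4372
Before dose 3, 2 doses have been given (aged 1τ, 2τ).
C_trough = C₀ × (r + r²) = 16.75 × (0.4372 + 0.1911) = 10.52 mg/L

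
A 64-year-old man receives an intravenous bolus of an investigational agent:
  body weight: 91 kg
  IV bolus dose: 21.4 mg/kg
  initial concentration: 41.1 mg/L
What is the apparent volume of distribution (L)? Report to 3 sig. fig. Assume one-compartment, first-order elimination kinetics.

Dose = 21.4 × 91 = 1947 mg
Vd = Dose / C₀ = 1947 / 41.1 = 47.37 L

47.4 L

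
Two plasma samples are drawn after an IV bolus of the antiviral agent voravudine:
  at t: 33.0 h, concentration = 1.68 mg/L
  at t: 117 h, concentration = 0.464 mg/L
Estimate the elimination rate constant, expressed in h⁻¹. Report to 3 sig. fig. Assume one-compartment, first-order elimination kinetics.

k = ln(C₁/C₂) / (t₂ − t₁) = ln(1.68/0.464) / (117 − 33.0)
  = 1.287 / 84.00 = 0.01532 h⁻¹

0.0153 h⁻¹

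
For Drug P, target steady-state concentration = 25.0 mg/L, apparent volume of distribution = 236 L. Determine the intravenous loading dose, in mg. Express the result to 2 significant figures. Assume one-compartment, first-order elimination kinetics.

LD = Css × Vd = 25.0 × 236 = 5900 mg

5900 mg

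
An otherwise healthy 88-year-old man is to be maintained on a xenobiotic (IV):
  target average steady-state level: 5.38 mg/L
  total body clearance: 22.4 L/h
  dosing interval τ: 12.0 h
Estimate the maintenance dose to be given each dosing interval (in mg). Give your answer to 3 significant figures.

1450 mg

At steady state, Dose/τ = Css × CL.
Dose = Css × CL × τ = 5.38 × 22.40 × 12.0 = 1446 mg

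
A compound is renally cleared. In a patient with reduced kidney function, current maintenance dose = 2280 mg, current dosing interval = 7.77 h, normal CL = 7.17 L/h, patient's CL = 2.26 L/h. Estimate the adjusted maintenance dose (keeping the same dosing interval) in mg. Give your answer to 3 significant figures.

To keep the same average steady-state level, dosing rate must scale with clearance.
CL ratio = 2.26 / 7.17 = 0.3152
New dose (same interval) = 2280 × 0.3152 = 718.7 mg

719 mg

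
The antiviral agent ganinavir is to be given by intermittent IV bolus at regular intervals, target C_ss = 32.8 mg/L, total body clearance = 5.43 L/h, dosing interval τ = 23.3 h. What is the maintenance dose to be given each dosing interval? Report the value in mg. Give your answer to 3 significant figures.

At steady state, Dose/τ = Css × CL.
Dose = Css × CL × τ = 32.8 × 5.430 × 23.3 = 4150 mg

4150 mg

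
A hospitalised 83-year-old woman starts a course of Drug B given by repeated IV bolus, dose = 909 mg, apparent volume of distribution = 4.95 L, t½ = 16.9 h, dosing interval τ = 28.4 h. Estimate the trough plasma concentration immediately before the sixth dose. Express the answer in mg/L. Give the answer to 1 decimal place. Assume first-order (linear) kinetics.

C₀ per dose = Dose / Vd = 909 / 4.95 = 183.6 mg/L
k = ln2 / t½ = 0.693147 / 16.9 = 0.04101 h⁻¹
Fraction remaining after one interval: r = e^(−kτ) = e^(−0.04101 × 28.4) = 0.3120
Before dose 6, 5 doses have been given (aged 1τ, 2τ, 3τ, 4τ, 5τ).
C_trough = C₀ × (r + r² + … + r^5) = C₀ × r(1−r^5)/(1−r)
        = 183.6 × 0.3120 × (1 − 0.002956) / (1 − 0.3120) = 83.01 mg/L

83.0 mg/L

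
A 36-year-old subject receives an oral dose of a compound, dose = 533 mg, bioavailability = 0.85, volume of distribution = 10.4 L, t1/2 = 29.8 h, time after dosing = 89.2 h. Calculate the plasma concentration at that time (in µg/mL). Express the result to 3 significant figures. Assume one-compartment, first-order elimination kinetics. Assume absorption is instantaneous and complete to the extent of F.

5.47 µg/mL

Amount reaching circulation = F × Dose = 0.85 × 533.0 = 453.1 mg
C₀ = F·Dose / Vd = 453.1 / 10.4 = 43.57 mg/L
k = ln2 / t½ = 0.693147 / 29.8 = 0.02326 h⁻¹
C = C₀ · e^(−k·t) = 43.57 × e^(−0.02326 × 89.2)
  = 43.57 × 0.1256 = 5.472 mg/L
(5.472 mg/L = 5.472 µg/mL)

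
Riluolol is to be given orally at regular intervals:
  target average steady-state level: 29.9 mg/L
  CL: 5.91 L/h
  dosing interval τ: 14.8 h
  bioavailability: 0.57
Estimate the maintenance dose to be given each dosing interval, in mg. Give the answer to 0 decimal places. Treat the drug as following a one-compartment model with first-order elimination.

4588 mg

At steady state, F × (Dose/τ) = Css × CL.
Dose = Css × CL × τ / F = 29.9 × 5.910 × 14.8 / 0.57 = 4588 mg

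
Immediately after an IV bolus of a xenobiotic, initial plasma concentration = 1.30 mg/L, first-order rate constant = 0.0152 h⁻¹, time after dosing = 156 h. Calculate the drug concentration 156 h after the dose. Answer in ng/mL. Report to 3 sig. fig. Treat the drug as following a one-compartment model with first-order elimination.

121 ng/mL

C = C₀ · e^(−k·t) = 1.300 × e^(−0.01520 × 156)
  = 1.300 × 0.09337 = 0.1214 mg/L
Convert: 0.1214 mg/L × 1000 = 121.4 ng/mL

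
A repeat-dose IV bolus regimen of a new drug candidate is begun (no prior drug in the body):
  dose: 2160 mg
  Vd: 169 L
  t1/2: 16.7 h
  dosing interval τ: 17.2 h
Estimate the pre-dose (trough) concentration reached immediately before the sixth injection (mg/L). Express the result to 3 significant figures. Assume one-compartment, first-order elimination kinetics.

11.9 mg/L

C₀ per dose = Dose / Vd = 2160 / 169 = 12.78 mg/L
k = ln2 / t½ = 0.693147 / 16.7 = 0.04151 h⁻¹
Fraction remaining after one interval: r = e^(−kτ) = e^(−0.04151 × 17.2) = 0.4897
Before dose 6, 5 doses have been given (aged 1τ, 2τ, 3τ, 4τ, 5τ).
C_trough = C₀ × (r + r² + … + r^5) = C₀ × r(1−r^5)/(1−r)
        = 12.78 × 0.4897 × (1 − 0.02816) / (1 − 0.4897) = 11.92 mg/L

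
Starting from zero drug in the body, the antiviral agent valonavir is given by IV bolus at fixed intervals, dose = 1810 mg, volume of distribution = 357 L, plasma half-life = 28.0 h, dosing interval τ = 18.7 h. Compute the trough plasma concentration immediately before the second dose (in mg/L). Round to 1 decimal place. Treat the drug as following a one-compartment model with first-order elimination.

C₀ per dose = Dose / Vd = 1810 / 357 = 5.070 mg/L
k = ln2 / t½ = 0.693147 / 28.0 = 0.02476 h⁻¹
Fraction remaining after one interval: r = e^(−kτ) = e^(−0.02476 × 18.7) = 0.6294
Before dose 2, 1 dose has been given (aged 1τ).
C_trough = C₀ × r = 5.070 × 0.6294 = 3.191 mg/L

3.2 mg/L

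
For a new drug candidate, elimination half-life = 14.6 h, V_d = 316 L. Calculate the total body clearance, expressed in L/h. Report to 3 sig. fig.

15.0 L/h

k = ln2 / t½ = 0.693147 / 14.6 = 0.04748 h⁻¹
CL = k × Vd = 0.04748 × 316 = 15.00 L/h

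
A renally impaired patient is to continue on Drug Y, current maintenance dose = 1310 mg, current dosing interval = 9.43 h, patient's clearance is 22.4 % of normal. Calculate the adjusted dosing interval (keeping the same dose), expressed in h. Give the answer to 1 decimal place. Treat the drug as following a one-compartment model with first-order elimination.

42.1 h

To keep the same average steady-state level, dosing rate must scale with clearance.
CL ratio = 22.4 / 100 = 0.2240
New interval (same dose) = 9.43 / 0.2240 = 42.10 h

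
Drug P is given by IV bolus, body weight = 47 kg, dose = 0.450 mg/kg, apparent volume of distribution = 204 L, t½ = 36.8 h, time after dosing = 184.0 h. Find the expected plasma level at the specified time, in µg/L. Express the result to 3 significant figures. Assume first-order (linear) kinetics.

Total dose = 0.450 × 47 = 21.15 mg
C₀ = Dose / Vd = 21.15 / 204 = 0.1037 mg/L
k = ln2 / t½ = 0.693147 / 36.8 = 0.01884 h⁻¹
t / t½ = 184.0 / 36.8 = 5 half-lives
C = C₀ × (1/2)^5 = 0.1037 × 0.03125 = 0.003241 mg/L
Convert: 0.003241 mg/L × 1000 = 3.241 µg/L

3.24 µg/L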